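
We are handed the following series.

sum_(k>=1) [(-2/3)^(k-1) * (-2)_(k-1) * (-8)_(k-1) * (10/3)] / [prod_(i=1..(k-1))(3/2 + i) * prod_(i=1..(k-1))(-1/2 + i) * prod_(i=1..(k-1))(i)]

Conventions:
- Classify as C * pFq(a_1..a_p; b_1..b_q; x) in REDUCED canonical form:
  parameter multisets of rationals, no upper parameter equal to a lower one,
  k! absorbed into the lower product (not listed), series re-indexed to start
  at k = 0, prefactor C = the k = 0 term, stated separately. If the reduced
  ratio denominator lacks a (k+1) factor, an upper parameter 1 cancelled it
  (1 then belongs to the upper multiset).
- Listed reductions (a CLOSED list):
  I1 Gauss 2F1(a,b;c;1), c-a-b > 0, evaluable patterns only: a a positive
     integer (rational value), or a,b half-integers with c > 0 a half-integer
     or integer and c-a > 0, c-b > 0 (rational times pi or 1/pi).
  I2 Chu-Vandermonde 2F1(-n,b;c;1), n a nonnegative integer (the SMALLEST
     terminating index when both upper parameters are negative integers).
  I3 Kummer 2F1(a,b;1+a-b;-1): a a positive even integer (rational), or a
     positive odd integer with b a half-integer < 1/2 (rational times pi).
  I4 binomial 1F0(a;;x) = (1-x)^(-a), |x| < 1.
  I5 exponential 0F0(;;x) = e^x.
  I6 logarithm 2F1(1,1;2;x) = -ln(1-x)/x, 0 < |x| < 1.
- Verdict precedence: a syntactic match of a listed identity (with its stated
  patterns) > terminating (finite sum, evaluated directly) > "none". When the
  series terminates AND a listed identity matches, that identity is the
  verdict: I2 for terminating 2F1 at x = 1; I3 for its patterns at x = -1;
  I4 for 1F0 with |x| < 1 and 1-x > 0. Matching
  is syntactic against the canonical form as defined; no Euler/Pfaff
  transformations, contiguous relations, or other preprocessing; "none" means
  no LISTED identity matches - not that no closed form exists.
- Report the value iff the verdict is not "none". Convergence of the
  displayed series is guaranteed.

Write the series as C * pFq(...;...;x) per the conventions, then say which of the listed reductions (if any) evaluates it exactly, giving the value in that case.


Reduced: x = -2/3, 2F2, upper = {-8, -2}, lower = {1/2, 5/2}, C = 10/3. Verdict: terminating - upper -2 stops the sum at k = 2; the 3 terms are added exactly. Value: -1010/81.

First insight: with t_0 = 10/3, the lower running product (prefactor 10/3) is a rising factorial.
Consecutive-term ratio: r(k) = (-2/3) * (k-8) (k-2) / [(k+1/2) (k+5/2) (k+1)] - rational; roots negated = parameters, x = (-2/3), C = 10/3.


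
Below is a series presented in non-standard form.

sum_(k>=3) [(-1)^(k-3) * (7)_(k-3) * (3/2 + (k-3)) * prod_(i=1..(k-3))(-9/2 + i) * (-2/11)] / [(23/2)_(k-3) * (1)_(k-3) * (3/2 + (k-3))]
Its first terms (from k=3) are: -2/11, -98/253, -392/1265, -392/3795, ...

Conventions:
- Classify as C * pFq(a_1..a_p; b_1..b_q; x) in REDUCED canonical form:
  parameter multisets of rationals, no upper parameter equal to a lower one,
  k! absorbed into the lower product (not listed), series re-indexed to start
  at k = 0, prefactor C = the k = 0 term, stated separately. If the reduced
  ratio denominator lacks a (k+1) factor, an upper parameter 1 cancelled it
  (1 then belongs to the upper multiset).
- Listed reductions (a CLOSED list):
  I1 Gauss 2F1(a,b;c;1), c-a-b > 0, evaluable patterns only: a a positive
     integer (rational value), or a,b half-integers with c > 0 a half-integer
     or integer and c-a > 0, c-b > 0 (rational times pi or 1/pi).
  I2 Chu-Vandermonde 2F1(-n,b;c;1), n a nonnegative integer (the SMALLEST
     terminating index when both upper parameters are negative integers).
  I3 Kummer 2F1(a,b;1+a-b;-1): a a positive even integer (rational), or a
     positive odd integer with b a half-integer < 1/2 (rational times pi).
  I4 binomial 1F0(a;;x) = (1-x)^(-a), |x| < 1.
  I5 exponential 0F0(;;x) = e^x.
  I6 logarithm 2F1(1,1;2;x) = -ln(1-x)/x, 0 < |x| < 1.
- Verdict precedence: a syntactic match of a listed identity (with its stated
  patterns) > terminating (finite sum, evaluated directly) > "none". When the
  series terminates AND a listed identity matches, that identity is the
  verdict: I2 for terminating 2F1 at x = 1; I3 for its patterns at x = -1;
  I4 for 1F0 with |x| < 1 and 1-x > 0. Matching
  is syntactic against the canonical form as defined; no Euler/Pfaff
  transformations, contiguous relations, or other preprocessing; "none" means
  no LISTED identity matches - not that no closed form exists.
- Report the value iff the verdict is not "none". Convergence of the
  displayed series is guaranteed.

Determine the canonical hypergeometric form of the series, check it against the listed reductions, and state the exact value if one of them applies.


Reduced: x = -1, 2F1, upper = {-7/2, 7}, lower = {23/2}, C = -2/11. Verdict at x = -1: Kummer's theorem (I3) matches (x = -1; c = 23/2 equals 1+a-b for upper {-7/2, 7}: listed pattern). Value: (-1322685/4194304) * pi.

The tell: from the first term -2/11: the running product (C = -2/11) telescopes to a rising factorial.
Adjacent-term ratio: r(k) = (-1) * (k-7/2) (k+7) / [(k+23/2) (k+1)] - rational in k, leading ratio (-1); with t_0 = -2/11, classification follows.


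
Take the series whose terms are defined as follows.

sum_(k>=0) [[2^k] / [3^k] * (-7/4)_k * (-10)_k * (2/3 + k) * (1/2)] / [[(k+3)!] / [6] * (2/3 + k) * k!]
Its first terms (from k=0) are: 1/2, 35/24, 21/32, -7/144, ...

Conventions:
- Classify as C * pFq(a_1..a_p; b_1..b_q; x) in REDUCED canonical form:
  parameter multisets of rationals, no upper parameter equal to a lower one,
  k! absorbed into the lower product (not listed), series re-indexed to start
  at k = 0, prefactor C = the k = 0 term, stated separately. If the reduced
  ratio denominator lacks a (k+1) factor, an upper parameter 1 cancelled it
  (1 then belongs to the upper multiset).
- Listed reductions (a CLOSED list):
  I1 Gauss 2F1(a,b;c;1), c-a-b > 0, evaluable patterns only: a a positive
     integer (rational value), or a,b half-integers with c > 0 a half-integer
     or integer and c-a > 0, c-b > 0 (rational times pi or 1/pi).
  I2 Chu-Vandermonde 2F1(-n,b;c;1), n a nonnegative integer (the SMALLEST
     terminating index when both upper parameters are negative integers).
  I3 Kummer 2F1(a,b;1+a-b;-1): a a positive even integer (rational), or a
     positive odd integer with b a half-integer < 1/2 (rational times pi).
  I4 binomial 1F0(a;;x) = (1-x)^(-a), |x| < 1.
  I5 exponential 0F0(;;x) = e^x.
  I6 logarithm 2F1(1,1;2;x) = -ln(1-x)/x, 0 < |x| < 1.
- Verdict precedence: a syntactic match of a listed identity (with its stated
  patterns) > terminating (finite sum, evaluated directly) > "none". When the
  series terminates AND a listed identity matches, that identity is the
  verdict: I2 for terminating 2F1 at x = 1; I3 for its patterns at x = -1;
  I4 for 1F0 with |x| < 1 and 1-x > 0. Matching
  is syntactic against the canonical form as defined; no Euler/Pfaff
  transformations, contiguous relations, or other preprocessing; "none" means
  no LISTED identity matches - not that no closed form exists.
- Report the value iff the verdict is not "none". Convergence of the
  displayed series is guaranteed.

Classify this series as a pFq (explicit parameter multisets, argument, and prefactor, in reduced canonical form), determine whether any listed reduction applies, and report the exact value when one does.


This is 1/2 * 2F1(-10, -7/4; 4; 2/3) in reduced canonical form. Verdict: terminating - upper -10 stops the sum at k = 10; the 11 terms are added exactly. Value: 1753272770963/681091006464.

Structural cue: with t_0 = 1/2, the denominator's factorial ratio (prefactor 1/2) is a lower Pochhammer.
Ratio: r(k) = (2/3) * (k-10) (k-7/4) / [(k+4) (k+1)] - rational; roots negated = parameters, x = (2/3), C = 1/2.


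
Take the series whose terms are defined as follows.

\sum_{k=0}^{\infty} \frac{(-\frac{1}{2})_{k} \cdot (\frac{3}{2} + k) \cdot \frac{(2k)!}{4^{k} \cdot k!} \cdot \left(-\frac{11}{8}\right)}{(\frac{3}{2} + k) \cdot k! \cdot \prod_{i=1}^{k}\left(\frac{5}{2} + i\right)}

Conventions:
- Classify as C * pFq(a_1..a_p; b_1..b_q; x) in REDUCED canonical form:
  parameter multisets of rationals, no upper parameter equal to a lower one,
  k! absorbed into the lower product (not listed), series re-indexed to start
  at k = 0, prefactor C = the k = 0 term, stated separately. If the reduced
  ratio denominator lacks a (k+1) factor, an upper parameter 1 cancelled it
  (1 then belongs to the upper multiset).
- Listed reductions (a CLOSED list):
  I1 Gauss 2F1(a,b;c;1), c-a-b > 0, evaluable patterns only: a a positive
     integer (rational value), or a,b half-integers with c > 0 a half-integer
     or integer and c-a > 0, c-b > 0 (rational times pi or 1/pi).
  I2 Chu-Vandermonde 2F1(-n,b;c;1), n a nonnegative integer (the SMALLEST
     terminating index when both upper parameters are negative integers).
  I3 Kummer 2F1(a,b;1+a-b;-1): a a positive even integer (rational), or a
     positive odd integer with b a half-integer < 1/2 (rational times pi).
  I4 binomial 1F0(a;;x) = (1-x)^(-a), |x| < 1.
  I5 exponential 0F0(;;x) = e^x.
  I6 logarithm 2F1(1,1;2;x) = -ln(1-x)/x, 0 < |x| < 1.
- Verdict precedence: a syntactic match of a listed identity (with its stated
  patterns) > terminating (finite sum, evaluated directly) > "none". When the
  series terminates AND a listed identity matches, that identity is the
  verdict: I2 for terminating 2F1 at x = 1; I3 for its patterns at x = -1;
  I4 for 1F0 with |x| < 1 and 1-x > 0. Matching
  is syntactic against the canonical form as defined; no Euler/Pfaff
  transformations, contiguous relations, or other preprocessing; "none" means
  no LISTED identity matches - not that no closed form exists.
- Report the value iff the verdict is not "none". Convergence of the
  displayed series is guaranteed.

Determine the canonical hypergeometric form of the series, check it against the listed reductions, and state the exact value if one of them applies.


With C = -\frac{11}{8}: the canonical form is 2F1(-\frac{1}{2}, \frac{1}{2}; \frac{7}{2}; 1). Verdict at x = 1: the half-integer Gauss pattern (I1) matches (x = 1; upper {-\frac{1}{2}, \frac{1}{2}} half-integers, c = \frac{7}{2} in the evaluable pattern). Sum: \left(-\frac{825}{2048}\right) \cdot \pi.

The tell: t_0 being -\frac{11}{8}, the (2k)!/(4^k k!) block (C = -11/8, x = 1) is the Pochhammer (1/2)_k.
Adjacent-term ratio: r(k) = 1 * (k-\frac{1}{2}) (k+\frac{1}{2}) / [(k+\frac{7}{2}) (k+1)] ; factor over Q: parameters, x = 1, and C = -\frac{11}{8}.


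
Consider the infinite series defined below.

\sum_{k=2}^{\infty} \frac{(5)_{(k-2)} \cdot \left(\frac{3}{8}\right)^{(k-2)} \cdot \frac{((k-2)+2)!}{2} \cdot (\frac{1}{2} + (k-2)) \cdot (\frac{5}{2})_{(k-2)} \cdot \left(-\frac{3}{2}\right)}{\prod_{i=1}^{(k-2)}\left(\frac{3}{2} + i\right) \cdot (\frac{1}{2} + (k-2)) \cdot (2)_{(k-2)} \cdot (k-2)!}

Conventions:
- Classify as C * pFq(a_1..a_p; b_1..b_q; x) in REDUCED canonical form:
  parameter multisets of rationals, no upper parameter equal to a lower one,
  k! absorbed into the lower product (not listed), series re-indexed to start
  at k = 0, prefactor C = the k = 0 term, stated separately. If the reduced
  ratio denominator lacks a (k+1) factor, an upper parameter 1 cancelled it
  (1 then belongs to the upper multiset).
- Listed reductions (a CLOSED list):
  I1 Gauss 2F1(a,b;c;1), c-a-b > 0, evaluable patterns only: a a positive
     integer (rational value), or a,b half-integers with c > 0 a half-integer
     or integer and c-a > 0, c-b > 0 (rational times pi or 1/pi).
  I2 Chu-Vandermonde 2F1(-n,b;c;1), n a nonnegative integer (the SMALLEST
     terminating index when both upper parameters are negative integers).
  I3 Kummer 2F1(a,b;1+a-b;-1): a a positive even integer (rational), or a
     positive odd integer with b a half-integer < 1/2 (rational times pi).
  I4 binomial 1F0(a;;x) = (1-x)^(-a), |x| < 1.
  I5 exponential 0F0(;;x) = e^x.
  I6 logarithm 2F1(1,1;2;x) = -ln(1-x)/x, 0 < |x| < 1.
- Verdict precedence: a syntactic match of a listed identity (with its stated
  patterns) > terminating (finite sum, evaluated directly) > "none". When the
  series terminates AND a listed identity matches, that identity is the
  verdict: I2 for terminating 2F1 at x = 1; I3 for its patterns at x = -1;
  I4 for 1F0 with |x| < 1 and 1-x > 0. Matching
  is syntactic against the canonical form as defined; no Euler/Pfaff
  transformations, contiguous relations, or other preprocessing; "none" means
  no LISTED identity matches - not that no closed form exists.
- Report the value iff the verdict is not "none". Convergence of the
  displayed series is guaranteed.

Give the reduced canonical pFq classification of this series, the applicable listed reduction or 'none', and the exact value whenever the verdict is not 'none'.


Reduced: x = \frac{3}{8}, 2F1, upper = {3, 5}, lower = {2}, C = -\frac{3}{2}. Verdict: no listed reduction: x = \frac{3}{8} and upper {3, 5} fail every I1-I6 pattern.

The tell: x = \frac{3}{8} and the factor k + 1/2 cancels (top and bottom), leaving C = -3/2, x = 3/8.
Term ratio: r(k) = \frac{3}{8} * (k+3) (k+5) / [(k+2) (k+1)] - rational; roots negated = parameters, x = \frac{3}{8}, C = -\frac{3}{2}.


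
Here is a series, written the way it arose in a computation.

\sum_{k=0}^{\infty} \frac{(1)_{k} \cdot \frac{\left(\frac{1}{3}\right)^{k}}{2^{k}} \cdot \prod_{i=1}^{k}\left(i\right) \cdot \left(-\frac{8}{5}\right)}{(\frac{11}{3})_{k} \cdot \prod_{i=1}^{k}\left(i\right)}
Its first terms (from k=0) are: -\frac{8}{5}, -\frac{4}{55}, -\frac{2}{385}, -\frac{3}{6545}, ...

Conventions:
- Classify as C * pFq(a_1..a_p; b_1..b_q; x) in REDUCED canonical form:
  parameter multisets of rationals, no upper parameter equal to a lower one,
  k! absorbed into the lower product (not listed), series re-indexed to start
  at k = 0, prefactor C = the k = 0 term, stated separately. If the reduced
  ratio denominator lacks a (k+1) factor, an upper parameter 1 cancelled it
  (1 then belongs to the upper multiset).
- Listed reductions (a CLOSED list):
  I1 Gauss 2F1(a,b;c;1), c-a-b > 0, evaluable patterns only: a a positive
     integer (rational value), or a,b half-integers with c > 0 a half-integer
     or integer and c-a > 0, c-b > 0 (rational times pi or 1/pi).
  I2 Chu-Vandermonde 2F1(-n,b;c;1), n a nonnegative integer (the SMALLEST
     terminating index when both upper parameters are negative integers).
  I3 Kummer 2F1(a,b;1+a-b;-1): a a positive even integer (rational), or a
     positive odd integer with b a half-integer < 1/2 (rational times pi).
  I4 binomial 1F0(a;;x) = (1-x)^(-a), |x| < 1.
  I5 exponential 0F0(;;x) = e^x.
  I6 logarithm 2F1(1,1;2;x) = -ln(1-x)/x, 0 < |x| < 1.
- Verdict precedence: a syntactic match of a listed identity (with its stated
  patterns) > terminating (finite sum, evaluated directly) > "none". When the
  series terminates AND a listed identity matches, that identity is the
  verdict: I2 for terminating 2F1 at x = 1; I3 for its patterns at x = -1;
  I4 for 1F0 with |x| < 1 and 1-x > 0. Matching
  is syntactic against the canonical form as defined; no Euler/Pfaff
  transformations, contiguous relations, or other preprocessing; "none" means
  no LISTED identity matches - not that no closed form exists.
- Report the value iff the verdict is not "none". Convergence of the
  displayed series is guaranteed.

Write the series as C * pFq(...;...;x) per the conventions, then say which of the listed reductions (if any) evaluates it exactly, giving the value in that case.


At argument \frac{1}{6}: a 2F1 with upper {1, 1}, lower {\frac{11}{3}}, scaled by C = -\frac{8}{5}. Verdict: none. No listed pattern accepts 2F1(1, 1; \frac{11}{3}; \frac{1}{6}).

The tell: t_0 being -\frac{8}{5}, the product of the first k integers (prefactor -8/5) is k!.
Ratio: r(k) = \frac{1}{6} * (k+1) (k+1) / [(k+\frac{11}{3}) (k+1)] - rational; roots negated = parameters, x = \frac{1}{6}, C = -\frac{8}{5}.


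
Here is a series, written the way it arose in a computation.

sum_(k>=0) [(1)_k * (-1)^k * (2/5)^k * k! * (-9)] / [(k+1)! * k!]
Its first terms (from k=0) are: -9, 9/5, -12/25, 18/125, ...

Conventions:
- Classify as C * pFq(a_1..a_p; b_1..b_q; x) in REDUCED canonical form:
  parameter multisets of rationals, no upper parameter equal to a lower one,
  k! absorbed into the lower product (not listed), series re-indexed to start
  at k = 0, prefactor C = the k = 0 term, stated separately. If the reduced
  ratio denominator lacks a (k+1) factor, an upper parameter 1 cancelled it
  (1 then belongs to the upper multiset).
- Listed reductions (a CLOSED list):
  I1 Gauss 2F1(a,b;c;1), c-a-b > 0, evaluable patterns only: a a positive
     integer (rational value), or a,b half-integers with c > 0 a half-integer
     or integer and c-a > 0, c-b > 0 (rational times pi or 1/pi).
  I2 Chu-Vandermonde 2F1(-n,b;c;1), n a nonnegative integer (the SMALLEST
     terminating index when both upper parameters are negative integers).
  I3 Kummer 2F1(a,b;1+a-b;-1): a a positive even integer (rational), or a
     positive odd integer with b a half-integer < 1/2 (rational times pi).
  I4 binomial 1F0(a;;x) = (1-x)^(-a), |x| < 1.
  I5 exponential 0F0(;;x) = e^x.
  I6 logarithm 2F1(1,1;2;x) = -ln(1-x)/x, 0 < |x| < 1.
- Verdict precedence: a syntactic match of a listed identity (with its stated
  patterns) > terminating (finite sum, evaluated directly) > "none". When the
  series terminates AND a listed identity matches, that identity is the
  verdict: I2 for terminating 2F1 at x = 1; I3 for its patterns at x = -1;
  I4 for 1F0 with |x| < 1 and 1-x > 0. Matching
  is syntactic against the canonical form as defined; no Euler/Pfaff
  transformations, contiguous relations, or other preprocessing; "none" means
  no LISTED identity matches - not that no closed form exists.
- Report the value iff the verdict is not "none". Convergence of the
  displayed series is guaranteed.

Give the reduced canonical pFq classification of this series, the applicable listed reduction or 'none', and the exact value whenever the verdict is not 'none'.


With C = -9: the canonical form is 2F1(1, 1; 2; -2/5). Verdict: logarithm (I6) fires (the logarithm: parameters (1,1;2), x = -2/5). Its exact value is (-45/2) * ln(7/5).

Key step: t_0 = -9 here, and the factorial ratio (C = -9) (k+a-1)!/(a-1)! is a rising factorial (a)_k.
Consecutive-term ratio: r(k) = (-2/5) * (k+1) (k+1) / [(k+2) (k+1)] ; factor over Q: parameters, x = (-2/5), and C = -9.


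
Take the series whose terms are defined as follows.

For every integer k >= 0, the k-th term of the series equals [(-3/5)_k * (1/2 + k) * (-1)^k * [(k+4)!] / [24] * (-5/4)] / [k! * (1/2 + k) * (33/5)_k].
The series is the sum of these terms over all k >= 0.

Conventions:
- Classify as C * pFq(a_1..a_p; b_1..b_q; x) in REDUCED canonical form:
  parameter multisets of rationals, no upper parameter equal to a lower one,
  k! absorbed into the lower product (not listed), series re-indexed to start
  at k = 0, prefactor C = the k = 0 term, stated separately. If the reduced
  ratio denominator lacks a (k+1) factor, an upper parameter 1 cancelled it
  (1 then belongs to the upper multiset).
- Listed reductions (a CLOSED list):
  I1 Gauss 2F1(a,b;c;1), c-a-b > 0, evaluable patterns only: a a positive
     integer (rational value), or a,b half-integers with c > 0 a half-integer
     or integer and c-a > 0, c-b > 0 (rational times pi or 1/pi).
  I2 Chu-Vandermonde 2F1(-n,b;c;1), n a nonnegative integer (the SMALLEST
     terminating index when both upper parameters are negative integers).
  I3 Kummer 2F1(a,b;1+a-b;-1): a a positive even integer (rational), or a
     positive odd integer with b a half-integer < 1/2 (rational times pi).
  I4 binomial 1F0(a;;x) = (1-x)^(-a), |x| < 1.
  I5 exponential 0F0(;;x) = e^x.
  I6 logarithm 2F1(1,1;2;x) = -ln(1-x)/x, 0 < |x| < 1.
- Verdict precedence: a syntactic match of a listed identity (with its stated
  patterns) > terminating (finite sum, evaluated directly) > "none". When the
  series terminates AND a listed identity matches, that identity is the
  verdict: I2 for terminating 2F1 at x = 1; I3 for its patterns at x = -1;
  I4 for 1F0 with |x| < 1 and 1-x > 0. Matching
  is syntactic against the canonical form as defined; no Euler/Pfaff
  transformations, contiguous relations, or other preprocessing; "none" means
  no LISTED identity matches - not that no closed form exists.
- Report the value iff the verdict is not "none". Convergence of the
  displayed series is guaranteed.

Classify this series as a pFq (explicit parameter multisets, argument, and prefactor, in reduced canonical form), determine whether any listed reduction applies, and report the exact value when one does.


The series (x = -1) is 2F1: upper {-3/5, 5}, lower {33/5}, prefactor -5/4. Verdict: none. No listed pattern accepts 2F1(-3/5, 5; 33/5; -1).

The tell: with t_0 = -5/4, the factorial ratio (prefactor -5/4) (k+a-1)!/(a-1)! is a rising factorial (a)_k.
Ratio: r(k) = (-1) * (k-3/5) (k+5) / [(k+33/5) (k+1)] - rational; roots negated = parameters, x = (-1), C = -5/4.


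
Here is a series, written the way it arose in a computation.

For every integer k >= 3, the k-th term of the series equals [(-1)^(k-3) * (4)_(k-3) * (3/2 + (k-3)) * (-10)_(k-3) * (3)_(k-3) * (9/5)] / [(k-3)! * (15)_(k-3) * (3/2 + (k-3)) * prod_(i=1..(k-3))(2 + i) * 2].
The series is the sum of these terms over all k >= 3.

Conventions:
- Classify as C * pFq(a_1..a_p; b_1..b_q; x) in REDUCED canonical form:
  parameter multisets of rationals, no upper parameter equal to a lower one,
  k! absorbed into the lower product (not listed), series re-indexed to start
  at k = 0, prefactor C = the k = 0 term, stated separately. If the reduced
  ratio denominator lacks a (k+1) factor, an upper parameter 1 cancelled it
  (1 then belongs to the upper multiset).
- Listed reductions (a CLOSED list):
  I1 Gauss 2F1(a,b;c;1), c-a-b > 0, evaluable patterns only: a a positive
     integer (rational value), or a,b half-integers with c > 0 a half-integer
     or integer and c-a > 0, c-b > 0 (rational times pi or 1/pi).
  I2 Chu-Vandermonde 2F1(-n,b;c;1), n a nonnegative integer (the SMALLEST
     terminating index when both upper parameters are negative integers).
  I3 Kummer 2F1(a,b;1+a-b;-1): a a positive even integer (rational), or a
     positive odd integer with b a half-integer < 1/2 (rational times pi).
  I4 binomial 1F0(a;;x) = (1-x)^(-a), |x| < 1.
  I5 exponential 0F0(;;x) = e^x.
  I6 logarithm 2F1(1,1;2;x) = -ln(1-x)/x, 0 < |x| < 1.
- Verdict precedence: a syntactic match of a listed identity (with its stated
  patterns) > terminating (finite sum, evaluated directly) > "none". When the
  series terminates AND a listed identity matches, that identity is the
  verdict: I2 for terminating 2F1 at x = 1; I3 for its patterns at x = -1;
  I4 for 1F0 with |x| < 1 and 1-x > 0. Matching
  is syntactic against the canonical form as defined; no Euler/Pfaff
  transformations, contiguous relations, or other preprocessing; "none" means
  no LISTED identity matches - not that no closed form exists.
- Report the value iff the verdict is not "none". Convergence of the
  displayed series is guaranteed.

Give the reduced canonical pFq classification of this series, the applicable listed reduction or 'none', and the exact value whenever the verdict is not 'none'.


This is 9/10 * 2F1(-10, 4; 15; -1) in reduced canonical form. Verdict: the Kummer evaluation I3 fires (x = -1; c = 15 equals 1+a-b for upper {-10, 4}: listed pattern). Its exact value is 273/20.

Key step: t_0 being 9/10, the constant factors (prefactor 9/10) combine into one prefactor.
Ratio: r(k) = (-1) * (k-10) (k+4) / [(k+15) (k+1)] - rational in k. x = (-1); t_0 = 9/10; negate the roots.


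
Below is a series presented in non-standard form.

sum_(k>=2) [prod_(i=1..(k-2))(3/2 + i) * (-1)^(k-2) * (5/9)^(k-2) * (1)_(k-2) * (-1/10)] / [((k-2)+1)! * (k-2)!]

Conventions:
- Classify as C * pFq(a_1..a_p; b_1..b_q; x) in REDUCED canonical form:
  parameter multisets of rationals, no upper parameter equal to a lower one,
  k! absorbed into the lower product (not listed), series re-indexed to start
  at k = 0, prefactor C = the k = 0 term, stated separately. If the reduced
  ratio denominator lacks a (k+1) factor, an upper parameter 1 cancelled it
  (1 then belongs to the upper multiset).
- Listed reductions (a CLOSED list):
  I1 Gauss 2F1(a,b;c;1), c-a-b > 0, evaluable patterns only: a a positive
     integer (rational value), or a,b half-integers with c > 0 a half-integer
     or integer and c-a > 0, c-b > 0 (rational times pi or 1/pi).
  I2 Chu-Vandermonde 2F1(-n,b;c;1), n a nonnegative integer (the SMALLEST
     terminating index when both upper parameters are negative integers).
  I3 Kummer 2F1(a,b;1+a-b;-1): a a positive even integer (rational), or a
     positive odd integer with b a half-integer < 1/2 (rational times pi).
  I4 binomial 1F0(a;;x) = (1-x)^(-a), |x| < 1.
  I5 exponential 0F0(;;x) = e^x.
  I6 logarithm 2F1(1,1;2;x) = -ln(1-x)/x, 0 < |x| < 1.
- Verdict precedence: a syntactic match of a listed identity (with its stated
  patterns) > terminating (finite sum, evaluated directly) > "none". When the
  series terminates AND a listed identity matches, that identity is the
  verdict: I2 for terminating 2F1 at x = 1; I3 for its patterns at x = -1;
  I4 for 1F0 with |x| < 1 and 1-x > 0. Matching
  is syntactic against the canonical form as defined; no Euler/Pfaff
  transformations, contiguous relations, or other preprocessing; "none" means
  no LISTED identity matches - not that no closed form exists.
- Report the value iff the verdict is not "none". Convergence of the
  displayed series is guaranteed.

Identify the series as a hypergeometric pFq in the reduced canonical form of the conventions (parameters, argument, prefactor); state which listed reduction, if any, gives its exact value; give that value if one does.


With C = -1/10: the canonical form is 2F1(1, 5/2; 2; -5/9). Verdict: none. A 2F1 with upper {1, 5/2} fits none of I1-I6 at x = -5/9; the sum runs forever.

Structural cue: x = (-5/9) and the denominator's factorial ratio (prefactor -1/10) is a lower Pochhammer.
Step ratio: r(k) = (-5/9) * (k+1) (k+5/2) / [(k+2) (k+1)] - rational; roots negated = parameters, x = (-5/9), C = -1/10.


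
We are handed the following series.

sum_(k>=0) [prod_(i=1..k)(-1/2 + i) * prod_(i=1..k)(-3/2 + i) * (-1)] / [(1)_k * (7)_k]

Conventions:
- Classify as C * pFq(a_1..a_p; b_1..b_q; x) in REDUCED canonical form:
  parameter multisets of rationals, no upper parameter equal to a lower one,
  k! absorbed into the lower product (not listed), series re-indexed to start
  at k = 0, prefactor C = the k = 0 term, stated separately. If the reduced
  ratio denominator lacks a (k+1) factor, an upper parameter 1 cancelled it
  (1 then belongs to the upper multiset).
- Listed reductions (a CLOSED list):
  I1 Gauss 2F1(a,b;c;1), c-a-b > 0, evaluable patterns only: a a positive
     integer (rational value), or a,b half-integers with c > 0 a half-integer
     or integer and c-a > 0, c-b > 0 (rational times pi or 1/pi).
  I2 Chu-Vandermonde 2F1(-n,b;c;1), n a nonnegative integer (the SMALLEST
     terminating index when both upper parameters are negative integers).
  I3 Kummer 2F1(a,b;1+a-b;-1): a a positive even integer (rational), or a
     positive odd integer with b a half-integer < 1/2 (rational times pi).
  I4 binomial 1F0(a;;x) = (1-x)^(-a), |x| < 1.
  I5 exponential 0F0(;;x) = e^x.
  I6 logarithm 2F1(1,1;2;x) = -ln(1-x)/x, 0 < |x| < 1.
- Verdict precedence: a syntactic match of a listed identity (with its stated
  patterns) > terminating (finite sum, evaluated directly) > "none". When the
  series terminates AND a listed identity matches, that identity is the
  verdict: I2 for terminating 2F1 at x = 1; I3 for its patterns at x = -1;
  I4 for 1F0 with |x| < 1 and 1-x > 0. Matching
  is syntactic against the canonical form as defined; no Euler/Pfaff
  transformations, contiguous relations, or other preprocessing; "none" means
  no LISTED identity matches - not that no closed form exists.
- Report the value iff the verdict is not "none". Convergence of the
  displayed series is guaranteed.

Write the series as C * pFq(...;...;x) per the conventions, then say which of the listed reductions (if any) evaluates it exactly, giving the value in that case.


Reduced: x = 1, 2F1, upper = {-1/2, 1/2}, lower = {7}, C = -1. Verdict: the half-integer Gauss pattern (I1) matches (x = 1; upper {-1/2, 1/2} half-integers, c = 7 in the evaluable pattern). Value: (-2097152/693693) / pi.

Key step: from the first term -1: the running product (C = -1, x = 1) telescopes to a rising factorial.
Term ratio: r(k) = 1 * (k-1/2) (k+1/2) / [(k+7) (k+1)] - rational; roots negated = parameters, x = 1, C = -1.


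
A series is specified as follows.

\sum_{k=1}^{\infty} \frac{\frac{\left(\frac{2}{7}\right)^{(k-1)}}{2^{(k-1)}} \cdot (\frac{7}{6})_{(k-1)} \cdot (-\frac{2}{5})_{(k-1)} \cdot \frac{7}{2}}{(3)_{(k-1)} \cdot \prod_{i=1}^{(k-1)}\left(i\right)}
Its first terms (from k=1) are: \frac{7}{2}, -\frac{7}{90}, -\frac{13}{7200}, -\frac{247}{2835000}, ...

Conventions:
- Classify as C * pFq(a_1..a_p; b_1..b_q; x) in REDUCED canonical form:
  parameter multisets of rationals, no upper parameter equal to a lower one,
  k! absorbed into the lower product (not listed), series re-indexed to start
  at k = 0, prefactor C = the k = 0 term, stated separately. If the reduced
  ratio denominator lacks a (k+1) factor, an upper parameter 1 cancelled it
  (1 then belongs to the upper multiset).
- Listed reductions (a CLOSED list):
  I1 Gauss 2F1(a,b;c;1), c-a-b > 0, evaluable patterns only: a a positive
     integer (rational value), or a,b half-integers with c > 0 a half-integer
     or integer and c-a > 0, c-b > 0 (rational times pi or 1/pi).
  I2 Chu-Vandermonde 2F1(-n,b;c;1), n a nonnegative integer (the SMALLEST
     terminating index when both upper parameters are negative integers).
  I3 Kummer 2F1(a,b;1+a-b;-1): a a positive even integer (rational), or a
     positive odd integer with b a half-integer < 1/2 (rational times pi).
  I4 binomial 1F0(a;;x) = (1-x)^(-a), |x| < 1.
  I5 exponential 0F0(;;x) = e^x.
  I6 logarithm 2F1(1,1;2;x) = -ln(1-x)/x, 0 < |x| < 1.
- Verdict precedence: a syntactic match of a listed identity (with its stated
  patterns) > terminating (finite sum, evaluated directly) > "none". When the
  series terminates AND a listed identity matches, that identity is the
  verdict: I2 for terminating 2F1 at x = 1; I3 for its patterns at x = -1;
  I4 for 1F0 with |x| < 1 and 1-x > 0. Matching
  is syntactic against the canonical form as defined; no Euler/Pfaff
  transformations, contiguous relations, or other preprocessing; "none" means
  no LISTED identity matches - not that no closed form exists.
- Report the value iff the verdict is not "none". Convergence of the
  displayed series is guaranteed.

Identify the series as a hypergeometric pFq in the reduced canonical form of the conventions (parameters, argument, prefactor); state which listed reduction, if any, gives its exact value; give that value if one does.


At argument \frac{1}{7}: a 2F1 with upper {-\frac{2}{5}, \frac{7}{6}}, lower {3}, scaled by C = \frac{7}{2}. Verdict: none here - no I1-I6 shape fits x = \frac{1}{7} with lower {3}.

The tell: with t_0 = \frac{7}{2}, the two k-th powers (C = 7/2) combine into one argument.
Term ratio: r(k) = \frac{1}{7} * (k-\frac{2}{5}) (k+\frac{7}{6}) / [(k+3) (k+1)] - rational in k, leading ratio \frac{1}{7}; with t_0 = \frac{7}{2}, classification follows.


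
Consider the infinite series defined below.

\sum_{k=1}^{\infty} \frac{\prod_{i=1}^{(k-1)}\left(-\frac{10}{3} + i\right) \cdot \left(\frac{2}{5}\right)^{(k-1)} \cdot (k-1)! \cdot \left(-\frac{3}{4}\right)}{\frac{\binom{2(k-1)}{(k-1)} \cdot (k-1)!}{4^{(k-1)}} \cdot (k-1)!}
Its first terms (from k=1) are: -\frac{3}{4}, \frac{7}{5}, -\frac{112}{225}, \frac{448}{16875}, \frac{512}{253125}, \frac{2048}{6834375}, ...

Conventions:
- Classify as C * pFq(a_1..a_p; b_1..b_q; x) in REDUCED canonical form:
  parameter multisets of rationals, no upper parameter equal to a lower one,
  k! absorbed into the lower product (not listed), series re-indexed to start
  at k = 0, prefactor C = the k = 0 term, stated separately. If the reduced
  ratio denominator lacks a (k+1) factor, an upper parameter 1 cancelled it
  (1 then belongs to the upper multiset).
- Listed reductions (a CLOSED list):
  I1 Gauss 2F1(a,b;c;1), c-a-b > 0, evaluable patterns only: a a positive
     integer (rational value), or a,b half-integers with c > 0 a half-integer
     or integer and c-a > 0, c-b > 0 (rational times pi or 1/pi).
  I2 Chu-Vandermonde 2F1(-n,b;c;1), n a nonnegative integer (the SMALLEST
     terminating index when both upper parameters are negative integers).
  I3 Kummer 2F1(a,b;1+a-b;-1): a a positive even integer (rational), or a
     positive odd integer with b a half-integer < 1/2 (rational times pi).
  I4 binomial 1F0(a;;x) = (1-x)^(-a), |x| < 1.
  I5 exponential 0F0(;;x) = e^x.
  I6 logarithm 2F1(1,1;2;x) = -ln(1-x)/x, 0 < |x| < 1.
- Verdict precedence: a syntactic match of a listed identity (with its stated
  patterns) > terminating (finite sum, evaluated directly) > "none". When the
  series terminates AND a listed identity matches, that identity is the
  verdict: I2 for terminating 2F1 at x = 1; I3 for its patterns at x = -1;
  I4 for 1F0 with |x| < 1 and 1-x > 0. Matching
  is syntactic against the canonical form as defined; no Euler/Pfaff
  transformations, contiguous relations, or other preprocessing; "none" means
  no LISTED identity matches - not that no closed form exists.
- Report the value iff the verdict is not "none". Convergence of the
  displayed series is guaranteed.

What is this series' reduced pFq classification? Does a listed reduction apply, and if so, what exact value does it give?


Reduced: x = \frac{2}{5}, 2F1, upper = {-\frac{7}{3}, 1}, lower = {\frac{1}{2}}, C = -\frac{3}{4}. Verdict: none. Every listed pattern misses the 2F1 form at \frac{2}{5}, upper {-\frac{7}{3}, 1}.

The tell: with t_0 = -\frac{3}{4}, the lower central binomial (C = -3/4, x = 2/5) hides (1/2)_k.
Consecutive-term ratio: r(k) = \frac{2}{5} * (k-\frac{7}{3}) (k+1) / [(k+\frac{1}{2}) (k+1)] - rational; roots negated = parameters, x = \frac{2}{5}, C = -\frac{3}{4}.


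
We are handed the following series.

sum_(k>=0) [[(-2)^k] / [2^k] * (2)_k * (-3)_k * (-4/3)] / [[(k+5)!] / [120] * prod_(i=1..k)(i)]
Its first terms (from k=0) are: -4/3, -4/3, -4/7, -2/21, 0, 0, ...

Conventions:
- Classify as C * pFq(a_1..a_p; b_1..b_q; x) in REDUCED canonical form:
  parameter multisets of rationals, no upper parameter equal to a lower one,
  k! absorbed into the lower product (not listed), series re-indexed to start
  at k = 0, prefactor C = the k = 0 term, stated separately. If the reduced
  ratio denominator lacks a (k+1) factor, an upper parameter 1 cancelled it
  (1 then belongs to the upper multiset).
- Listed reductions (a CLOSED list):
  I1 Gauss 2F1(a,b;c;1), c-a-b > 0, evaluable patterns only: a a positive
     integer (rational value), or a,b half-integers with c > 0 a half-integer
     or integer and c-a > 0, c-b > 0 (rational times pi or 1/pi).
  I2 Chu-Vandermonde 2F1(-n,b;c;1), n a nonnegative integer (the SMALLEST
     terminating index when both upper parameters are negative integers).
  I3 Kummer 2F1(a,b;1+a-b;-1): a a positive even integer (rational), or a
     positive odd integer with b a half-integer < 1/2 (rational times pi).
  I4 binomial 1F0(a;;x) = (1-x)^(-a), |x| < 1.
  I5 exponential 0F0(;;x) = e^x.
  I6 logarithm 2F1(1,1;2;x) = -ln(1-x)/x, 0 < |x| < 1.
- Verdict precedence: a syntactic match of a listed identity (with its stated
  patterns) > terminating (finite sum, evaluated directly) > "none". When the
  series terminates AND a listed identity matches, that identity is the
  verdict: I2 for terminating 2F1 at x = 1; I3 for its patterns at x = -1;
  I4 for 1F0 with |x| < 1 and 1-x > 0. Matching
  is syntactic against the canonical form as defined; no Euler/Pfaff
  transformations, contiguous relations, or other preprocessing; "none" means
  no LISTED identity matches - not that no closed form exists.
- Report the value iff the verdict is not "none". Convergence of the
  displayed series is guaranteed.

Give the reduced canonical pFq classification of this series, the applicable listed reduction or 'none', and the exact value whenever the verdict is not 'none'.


Classification (C = -4/3): 2F1 with upper {-3, 2}, lower {6}, argument x = -1. Verdict at x = -1: Kummer (I3) matches (x = -1; c = 6 equals 1+a-b for upper {-3, 2}: listed pattern). Value: -10/3.

Key observation: x = (-1) and the denominator's factorial ratio (prefactor -4/3) is a lower Pochhammer.
Consecutive-term ratio: r(k) = (-1) * (k-3) (k+2) / [(k+6) (k+1)] - rational in k, leading ratio (-1); with t_0 = -4/3, classification follows.


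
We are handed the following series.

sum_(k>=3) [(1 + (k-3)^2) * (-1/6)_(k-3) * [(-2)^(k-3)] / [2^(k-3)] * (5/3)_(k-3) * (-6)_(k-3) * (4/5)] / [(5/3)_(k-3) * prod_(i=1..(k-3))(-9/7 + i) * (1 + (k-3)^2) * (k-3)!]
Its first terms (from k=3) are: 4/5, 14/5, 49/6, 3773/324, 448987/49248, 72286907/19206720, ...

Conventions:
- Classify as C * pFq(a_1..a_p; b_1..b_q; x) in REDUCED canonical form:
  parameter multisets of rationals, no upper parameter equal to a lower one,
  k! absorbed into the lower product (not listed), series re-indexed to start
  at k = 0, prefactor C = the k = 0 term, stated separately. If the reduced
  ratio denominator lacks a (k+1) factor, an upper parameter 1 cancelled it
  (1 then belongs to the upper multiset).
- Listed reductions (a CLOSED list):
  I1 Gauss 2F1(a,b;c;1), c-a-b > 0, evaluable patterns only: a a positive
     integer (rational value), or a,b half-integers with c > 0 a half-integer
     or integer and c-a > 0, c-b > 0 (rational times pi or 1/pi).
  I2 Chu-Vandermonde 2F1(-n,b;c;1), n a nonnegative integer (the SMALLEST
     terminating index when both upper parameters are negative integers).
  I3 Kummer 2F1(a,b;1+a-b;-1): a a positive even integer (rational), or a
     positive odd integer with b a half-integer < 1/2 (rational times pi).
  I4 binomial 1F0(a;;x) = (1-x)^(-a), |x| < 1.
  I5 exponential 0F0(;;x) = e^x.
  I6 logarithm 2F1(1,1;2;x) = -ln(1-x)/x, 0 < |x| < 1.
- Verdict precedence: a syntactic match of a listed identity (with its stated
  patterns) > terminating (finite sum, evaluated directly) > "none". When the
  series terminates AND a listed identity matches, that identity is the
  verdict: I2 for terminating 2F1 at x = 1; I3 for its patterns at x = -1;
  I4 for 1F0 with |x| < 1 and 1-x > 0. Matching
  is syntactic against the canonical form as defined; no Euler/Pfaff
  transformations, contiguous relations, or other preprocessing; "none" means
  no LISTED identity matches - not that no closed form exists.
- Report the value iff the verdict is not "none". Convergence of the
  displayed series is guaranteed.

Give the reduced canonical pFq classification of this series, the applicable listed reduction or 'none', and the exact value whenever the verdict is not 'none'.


Canonical form: C = 4/5 times 2F1 with upper {-6, -1/6}, lower {-2/7}, x = -1. Verdict: terminating (-6 upstairs). 7 nonzero terms in all; added directly. Exact value: 5893530131/159563520.

Key observation: t_0 being 4/5, k^2 + 1 divides numerator and denominator alike; prefactor 4/5 after cancelling.
Step ratio: r(k) = (-1) * (k-6) (k-1/6) / [(k-2/7) (k+1)] - rational; roots negated = parameters, x = (-1), C = 4/5.


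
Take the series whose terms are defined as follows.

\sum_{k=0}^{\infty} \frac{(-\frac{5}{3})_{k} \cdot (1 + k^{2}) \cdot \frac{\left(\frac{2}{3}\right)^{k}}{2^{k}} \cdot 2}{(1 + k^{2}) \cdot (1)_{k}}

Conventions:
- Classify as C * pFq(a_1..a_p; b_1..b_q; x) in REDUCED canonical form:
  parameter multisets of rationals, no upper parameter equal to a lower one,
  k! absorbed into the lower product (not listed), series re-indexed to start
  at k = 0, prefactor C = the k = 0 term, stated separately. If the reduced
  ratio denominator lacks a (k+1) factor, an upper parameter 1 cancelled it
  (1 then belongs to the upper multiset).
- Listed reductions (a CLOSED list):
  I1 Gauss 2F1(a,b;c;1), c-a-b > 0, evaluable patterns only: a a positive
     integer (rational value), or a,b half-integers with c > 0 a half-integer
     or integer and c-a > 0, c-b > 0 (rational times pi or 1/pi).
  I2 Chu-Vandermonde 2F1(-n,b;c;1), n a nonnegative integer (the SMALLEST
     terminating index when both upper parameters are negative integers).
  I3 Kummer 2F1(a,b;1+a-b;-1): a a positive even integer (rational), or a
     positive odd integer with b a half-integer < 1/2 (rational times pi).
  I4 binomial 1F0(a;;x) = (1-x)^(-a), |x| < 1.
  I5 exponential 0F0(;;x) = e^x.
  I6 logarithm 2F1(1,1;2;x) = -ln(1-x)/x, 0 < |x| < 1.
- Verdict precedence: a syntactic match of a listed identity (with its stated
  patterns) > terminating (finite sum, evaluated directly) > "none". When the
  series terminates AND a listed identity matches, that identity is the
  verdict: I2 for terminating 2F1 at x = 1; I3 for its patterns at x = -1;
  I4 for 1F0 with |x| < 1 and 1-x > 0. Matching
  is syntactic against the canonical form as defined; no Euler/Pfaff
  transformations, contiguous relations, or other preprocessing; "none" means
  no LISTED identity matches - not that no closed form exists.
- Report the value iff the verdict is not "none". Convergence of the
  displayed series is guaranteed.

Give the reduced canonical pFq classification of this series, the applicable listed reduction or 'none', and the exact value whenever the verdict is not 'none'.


Prefactor 2, argument \frac{1}{3}: 1F0 with upper {-\frac{5}{3}} over lower {-}. Verdict at x = \frac{1}{3}: binomial (I4) matches (the 1F0 binomial series: exponent 5/3, x = \frac{1}{3}). Exact value: 2 \cdot \left(\frac{2}{3}\right)^{\frac{5}{3}}.

Structural cue: x = \frac{1}{3} and (1)_k (C = 2) is k! itself.
Consecutive-term ratio: r(k) = \frac{1}{3} * (k-\frac{5}{3}) / [(k+1)] - poly over poly, x = \frac{1}{3} from leading terms; C = 2 at k = 0.
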